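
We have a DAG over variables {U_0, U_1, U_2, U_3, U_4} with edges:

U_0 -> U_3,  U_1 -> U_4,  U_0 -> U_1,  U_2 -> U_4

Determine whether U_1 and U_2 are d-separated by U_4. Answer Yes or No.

The only undirected path from U_1 to U_2 is:
  1. U_1 → U_4 ← U_2 — U_4:collider[open] ⇒ active
Because an active path exists, U_1 and U_2 are not d-separated.

No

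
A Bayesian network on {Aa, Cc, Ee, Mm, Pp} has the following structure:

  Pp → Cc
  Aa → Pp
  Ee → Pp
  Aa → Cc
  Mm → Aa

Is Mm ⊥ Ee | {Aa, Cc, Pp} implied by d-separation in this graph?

Yes

Enumerating the 2 paths from Mm to Ee and testing each for blocking by {Aa, Cc, Pp}:
Path 1: Mm → Aa → Cc ← Pp ← Ee
  Aa is a chain here and Aa is conditioned on, so the path is blocked at Aa.
Path 2: Mm → Aa → Pp ← Ee
  Aa is a chain here and Aa is conditioned on, so the path is blocked at Aa.
Every path is blocked, so Mm and Ee are d-separated given {Aa, Cc, Pp}.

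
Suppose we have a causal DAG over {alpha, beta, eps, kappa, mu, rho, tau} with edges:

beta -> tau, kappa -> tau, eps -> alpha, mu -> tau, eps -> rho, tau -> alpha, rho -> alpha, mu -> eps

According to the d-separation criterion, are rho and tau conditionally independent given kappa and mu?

Enumerating the 4 paths from rho to tau and testing each for blocking by {kappa, mu}:
Path 1: rho → alpha ← tau
  alpha is a collider here and neither alpha nor any of its descendants is conditioned on, so the collider stays closed — the path is blocked at alpha.
Path 2: rho → alpha ← eps ← mu → tau
  alpha is a collider here and neither alpha nor any of its descendants is conditioned on, so the collider stays closed — the path is blocked at alpha.
Path 3: rho ← eps ← mu → tau
  mu is a fork here and mu is conditioned on, so the path is blocked at mu.
Path 4: rho ← eps → alpha ← tau
  alpha is a collider here and neither alpha nor any of its descendants is conditioned on, so the collider stays closed — the path is blocked at alpha.
Since every path is blocked, d-separation holds.

Yes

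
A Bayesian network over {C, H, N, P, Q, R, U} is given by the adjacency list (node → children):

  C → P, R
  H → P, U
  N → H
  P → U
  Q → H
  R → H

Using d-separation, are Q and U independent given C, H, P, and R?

Yes

There are 3 undirected paths between Q and U; checking each against the conditioning set {C, H, P, R}:
Path 1: Q → H → P → U
  H is a chain here and H is conditioned on, so the path is blocked at H.
Path 2: Q → H ← R ← C → P → U
  R is a chain here and R is conditioned on, so the path is blocked at R.
Path 3: Q → H → U
  H is a chain here and H is conditioned on, so the path is blocked at H.
Every path is blocked, so Q and U are d-separated given {C, H, P, R}.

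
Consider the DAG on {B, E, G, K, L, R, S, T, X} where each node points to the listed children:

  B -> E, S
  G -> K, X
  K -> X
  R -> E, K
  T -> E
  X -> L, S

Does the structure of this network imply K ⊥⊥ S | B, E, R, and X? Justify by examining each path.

There are 3 undirected paths between K and S; checking each against the conditioning set {B, E, R, X}:
Path 1: K ← G → X → S
  X is a chain here and X is conditioned on, so the path is blocked at X.
Path 2: K ← R → E ← B → S
  R is a fork here and R is conditioned on, so the path is blocked at R.
Path 3: K → X → S
  X is a chain here and X is conditioned on, so the path is blocked at X.
Every path is blocked, so K and S are d-separated given {B, E, R, X}.

Yes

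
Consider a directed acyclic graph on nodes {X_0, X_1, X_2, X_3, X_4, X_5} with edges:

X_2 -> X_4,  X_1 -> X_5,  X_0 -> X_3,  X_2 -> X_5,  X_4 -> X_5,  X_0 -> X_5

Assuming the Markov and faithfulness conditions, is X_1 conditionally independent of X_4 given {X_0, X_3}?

Yes

Enumerating the 2 paths from X_1 to X_4 and testing each for blocking by {X_0, X_3}:
  1. X_1 → X_5 ← X_2 → X_4 — X_5:collider[blocks]; X_2:fork[open] ⇒ blocked
  2. X_1 → X_5 ← X_4 — X_5:collider[blocks] ⇒ blocked
All paths are blocked; X_1 ⊥ X_4 | {X_0, X_3} holds.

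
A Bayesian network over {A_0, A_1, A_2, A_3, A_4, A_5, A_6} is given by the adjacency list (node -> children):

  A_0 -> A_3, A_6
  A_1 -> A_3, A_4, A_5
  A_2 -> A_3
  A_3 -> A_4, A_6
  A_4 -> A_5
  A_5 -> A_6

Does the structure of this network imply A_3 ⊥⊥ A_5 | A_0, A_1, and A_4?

Yes — A_3 and A_5 are d-separated given {A_0, A_1, A_4}.

Enumerating the 6 paths from A_3 to A_5 and testing each for blocking by {A_0, A_1, A_4}:
Path 1: A_3 ← A_0 → A_6 ← A_5
  A_0 is a fork here and A_0 is conditioned on, so the path is blocked at A_0.
Path 2: A_3 → A_4 → A_5
  A_4 is a chain here and A_4 is conditioned on, so the path is blocked at A_4.
Path 3: A_3 → A_4 ← A_1 → A_5
  A_1 is a fork here and A_1 is conditioned on, so the path is blocked at A_1.
Path 4: A_3 → A_6 ← A_5
  A_6 is a collider here and neither A_6 nor any of its descendants is conditioned on, so the collider stays closed — the path is blocked at A_6.
Path 5: A_3 ← A_1 → A_4 → A_5
  A_1 is a fork here and A_1 is conditioned on, so the path is blocked at A_1.
Path 6: A_3 ← A_1 → A_5
  A_1 is a fork here and A_1 is conditioned on, so the path is blocked at A_1.
All paths are blocked; A_3 ⊥ A_5 | {A_0, A_1, A_4} holds.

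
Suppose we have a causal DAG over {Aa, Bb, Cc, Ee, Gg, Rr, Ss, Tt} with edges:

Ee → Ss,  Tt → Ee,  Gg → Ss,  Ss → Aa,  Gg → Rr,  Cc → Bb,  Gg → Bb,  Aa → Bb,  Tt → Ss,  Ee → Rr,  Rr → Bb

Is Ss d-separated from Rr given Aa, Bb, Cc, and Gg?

6 paths connect Ss and Rr; each must be blocked for d-separation to hold:
Path 1: Ss ← Gg → Bb ← Rr
  Gg is a fork here and Gg is conditioned on, so the path is blocked at Gg.
Path 2: Ss ← Gg → Rr
  Gg is a fork here and Gg is conditioned on, so the path is blocked at Gg.
Path 3: Ss ← Ee → Rr
  Ee is a fork and Ee is not conditioned on — no node blocks this path, so it is active.
Path 4: Ss ← Tt → Ee → Rr
  Tt is a fork and Tt is not conditioned on; Ee is a chain and Ee is not conditioned on — no node blocks this path, so it is active.
Path 5: Ss → Aa → Bb ← Rr
  Aa is a chain here and Aa is conditioned on, so the path is blocked at Aa.
Path 6: Ss → Aa → Bb ← Gg → Rr
  Aa is a chain here and Aa is conditioned on, so the path is blocked at Aa.
At least one path is unblocked, so d-separation fails.

No — Ss and Rr are not d-separated given {Aa, Bb, Cc, Gg}.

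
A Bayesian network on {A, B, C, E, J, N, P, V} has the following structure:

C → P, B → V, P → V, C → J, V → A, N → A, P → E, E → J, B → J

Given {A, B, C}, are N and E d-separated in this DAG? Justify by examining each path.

No

There are 4 undirected paths between N and E; checking each against the conditioning set {A, B, C}:
  1. N → A ← V ← P ← C → J ← E — A:collider[open]; V:chain[open]; P:chain[open]; C:fork[blocks]; J:collider[blocks] ⇒ blocked
  2. N → A ← V ← P → E — A:collider[open]; V:chain[open]; P:fork[open] ⇒ active
  3. N → A ← V ← B → J ← C → P → E — A:collider[open]; V:chain[open]; B:fork[blocks]; J:collider[blocks]; C:fork[blocks]; P:chain[open] ⇒ blocked
  4. N → A ← V ← B → J ← E — A:collider[open]; V:chain[open]; B:fork[blocks]; J:collider[blocks] ⇒ blocked
Because an active path exists, N and E are not d-separated.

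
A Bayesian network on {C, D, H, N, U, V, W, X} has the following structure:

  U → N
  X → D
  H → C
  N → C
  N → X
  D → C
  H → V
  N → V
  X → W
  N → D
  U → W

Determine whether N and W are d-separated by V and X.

We examine all 5 paths between N and W:
Path 1: N → V ← H → C ← D ← X → W
  C is a collider here and neither C nor any of its descendants is conditioned on, so the collider stays closed — the path is blocked at C.
Path 2: N → D ← X → W
  D is a collider here and neither D nor any of its descendants is conditioned on, so the collider stays closed — the path is blocked at D.
Path 3: N → C ← D ← X → W
  C is a collider here and neither C nor any of its descendants is conditioned on, so the collider stays closed — the path is blocked at C.
Path 4: N ← U → W
  U is a fork and U is not conditioned on — no node blocks this path, so it is active.
Path 5: N → X → W
  X is a chain here and X is conditioned on, so the path is blocked at X.
At least one path is unblocked, so d-separation fails.

No — N and W are not d-separated given {V, X}.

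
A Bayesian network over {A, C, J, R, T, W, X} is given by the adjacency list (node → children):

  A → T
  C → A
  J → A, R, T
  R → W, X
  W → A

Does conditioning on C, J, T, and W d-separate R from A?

3 paths connect R and A; each must be blocked for d-separation to hold:
  1. R → W → A — W:chain[blocks] ⇒ blocked
  2. R ← J → T ← A — J:fork[blocks]; T:collider[open] ⇒ blocked
  3. R ← J → A — J:fork[blocks] ⇒ blocked
All paths are blocked; R ⊥ A | {C, J, T, W} holds.

Yes — R and A are d-separated given {C, J, T, W}.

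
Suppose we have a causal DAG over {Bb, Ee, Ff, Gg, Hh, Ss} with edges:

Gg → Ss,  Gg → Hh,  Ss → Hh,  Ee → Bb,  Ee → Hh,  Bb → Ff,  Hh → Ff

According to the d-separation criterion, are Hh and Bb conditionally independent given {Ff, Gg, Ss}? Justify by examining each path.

Enumerating the 2 paths from Hh to Bb and testing each for blocking by {Ff, Gg, Ss}:
Path 1: Hh → Ff ← Bb
  Ff is a collider and Ff is conditioned on, which opens it — no node blocks this path, so it is active.
Path 2: Hh ← Ee → Bb
  Ee is a fork and Ee is not conditioned on — no node blocks this path, so it is active.
At least one path is unblocked, so d-separation fails.

No — Hh and Bb are not d-separated given {Ff, Gg, Ss}.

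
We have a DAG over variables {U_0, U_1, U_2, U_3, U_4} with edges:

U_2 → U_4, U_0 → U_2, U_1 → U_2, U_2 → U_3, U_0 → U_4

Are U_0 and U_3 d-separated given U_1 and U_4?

We examine all 2 paths between U_0 and U_3:
Path 1: U_0 → U_2 → U_3
  U_2 is a chain and U_2 is not conditioned on — no node blocks this path, so it is active.
Path 2: U_0 → U_4 ← U_2 → U_3
  U_4 is a collider and U_4 is conditioned on, which opens it; U_2 is a fork and U_2 is not conditioned on — no node blocks this path, so it is active.
Since the path U_0 → U_2 → U_3 is active, U_0 and U_3 are not d-separated given {U_1, U_4}.

No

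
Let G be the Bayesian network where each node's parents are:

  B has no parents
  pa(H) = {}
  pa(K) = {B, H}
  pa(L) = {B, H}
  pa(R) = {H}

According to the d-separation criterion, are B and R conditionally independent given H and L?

Yes

We examine all 2 paths between B and R:
Path 1: B → L ← H → R
  H is a fork here and H is conditioned on, so the path is blocked at H.
Path 2: B → K ← H → R
  K is a collider here and neither K nor any of its descendants is conditioned on, so the collider stays closed — the path is blocked at K.
Every path is blocked, so B and R are d-separated given {H, L}.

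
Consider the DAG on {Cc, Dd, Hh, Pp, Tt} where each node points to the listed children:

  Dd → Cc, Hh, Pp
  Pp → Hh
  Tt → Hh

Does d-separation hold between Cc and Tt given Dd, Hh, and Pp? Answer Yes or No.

Yes

There are 2 undirected paths between Cc and Tt; checking each against the conditioning set {Dd, Hh, Pp}:
Path 1: Cc ← Dd → Hh ← Tt
  Dd is a fork here and Dd is conditioned on, so the path is blocked at Dd.
Path 2: Cc ← Dd → Pp → Hh ← Tt
  Dd is a fork here and Dd is conditioned on, so the path is blocked at Dd.
Every path is blocked, so Cc and Tt are d-separated given {Dd, Hh, Pp}.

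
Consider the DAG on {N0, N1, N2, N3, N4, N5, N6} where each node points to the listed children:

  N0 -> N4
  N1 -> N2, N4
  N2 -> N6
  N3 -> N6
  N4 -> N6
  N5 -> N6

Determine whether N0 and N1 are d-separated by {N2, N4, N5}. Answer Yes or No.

No

2 paths connect N0 and N1; each must be blocked for d-separation to hold:
Path 1: N0 → N4 ← N1
  N4 is a collider and N4 is conditioned on, which opens it — no node blocks this path, so it is active.
Path 2: N0 → N4 → N6 ← N2 ← N1
  N4 is a chain here and N4 is conditioned on, so the path is blocked at N4.
Because an active path exists, N0 and N1 are not d-separated.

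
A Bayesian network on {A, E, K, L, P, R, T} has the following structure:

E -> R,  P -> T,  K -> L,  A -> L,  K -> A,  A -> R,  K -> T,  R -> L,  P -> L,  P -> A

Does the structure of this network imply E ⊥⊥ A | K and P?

Enumerating the 6 paths from E to A and testing each for blocking by {K, P}:
Path 1: E → R ← A
  R is a collider here and neither R nor any of its descendants is conditioned on, so the collider stays closed — the path is blocked at R.
Path 2: E → R → L ← A
  L is a collider here and neither L nor any of its descendants is conditioned on, so the collider stays closed — the path is blocked at L.
Path 3: E → R → L ← K → A
  L is a collider here and neither L nor any of its descendants is conditioned on, so the collider stays closed — the path is blocked at L.
Path 4: E → R → L ← K → T ← P → A
  L is a collider here and neither L nor any of its descendants is conditioned on, so the collider stays closed — the path is blocked at L.
Path 5: E → R → L ← P → A
  L is a collider here and neither L nor any of its descendants is conditioned on, so the collider stays closed — the path is blocked at L.
Path 6: E → R → L ← P → T ← K → A
  L is a collider here and neither L nor any of its descendants is conditioned on, so the collider stays closed — the path is blocked at L.
Every path is blocked, so E and A are d-separated given {K, P}.

Yes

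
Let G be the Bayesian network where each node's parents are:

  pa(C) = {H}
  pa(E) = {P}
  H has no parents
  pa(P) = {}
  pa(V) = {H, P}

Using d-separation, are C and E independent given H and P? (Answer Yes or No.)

The only undirected path from C to E is:
  1. C ← H → V ← P → E — H:fork[blocks]; V:collider[blocks]; P:fork[blocks] ⇒ blocked
All paths are blocked; C ⊥ E | {H, P} holds.

Yes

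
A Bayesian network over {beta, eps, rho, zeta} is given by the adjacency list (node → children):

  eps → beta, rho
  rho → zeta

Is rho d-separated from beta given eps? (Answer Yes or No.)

Yes — rho and beta are d-separated given {eps}.

The only undirected path from rho to beta is:
Path 1: rho ← eps → beta
  eps is a fork here and eps is conditioned on, so the path is blocked at eps.
Every path is blocked, so rho and beta are d-separated given {eps}.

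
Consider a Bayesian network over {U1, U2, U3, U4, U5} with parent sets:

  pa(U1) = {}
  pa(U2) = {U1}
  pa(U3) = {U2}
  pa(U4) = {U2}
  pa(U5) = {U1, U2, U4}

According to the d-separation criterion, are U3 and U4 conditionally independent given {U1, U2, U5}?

Yes

3 paths connect U3 and U4; each must be blocked for d-separation to hold:
  1. U3 ← U2 → U4 — U2:fork[blocks] ⇒ blocked
  2. U3 ← U2 → U5 ← U4 — U2:fork[blocks]; U5:collider[open] ⇒ blocked
  3. U3 ← U2 ← U1 → U5 ← U4 — U2:chain[blocks]; U1:fork[blocks]; U5:collider[open] ⇒ blocked
Every path is blocked, so U3 and U4 are d-separated given {U1, U2, U5}.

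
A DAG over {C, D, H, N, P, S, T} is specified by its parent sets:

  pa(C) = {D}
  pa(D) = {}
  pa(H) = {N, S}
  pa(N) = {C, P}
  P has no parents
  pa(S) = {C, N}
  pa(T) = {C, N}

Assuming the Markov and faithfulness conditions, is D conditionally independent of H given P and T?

No

6 paths connect D and H; each must be blocked for d-separation to hold:
  1. D → C → S → H — C:chain[open]; S:chain[open] ⇒ active
  2. D → C → S ← N → H — C:chain[open]; S:collider[blocks]; N:fork[open] ⇒ blocked
  3. D → C → T ← N → S → H — C:chain[open]; T:collider[open]; N:fork[open]; S:chain[open] ⇒ active
  4. D → C → T ← N → H — C:chain[open]; T:collider[open]; N:fork[open] ⇒ active
  5. D → C → N → S → H — C:chain[open]; N:chain[open]; S:chain[open] ⇒ active
  6. D → C → N → H — C:chain[open]; N:chain[open] ⇒ active
Since the path D → C → S → H is active, D and H are not d-separated given {P, T}.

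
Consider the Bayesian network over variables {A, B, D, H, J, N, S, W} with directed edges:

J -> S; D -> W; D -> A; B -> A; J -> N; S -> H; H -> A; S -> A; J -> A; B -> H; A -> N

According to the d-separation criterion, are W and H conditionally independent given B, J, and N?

There are 5 undirected paths between W and H; checking each against the conditioning set {B, J, N}:
Path 1: W ← D → A → N ← J → S → H
  J is a fork here and J is conditioned on, so the path is blocked at J.
Path 2: W ← D → A ← H
  D is a fork and D is not conditioned on; A is a collider and its descendant N is conditioned on, which opens it — no node blocks this path, so it is active.
Path 3: W ← D → A ← S → H
  D is a fork and D is not conditioned on; A is a collider and its descendant N is conditioned on, which opens it; S is a fork and S is not conditioned on — no node blocks this path, so it is active.
Path 4: W ← D → A ← B → H
  B is a fork here and B is conditioned on, so the path is blocked at B.
Path 5: W ← D → A ← J → S → H
  J is a fork here and J is conditioned on, so the path is blocked at J.
Since the path W ← D → A ← H is active, W and H are not d-separated given {B, J, N}.

No — W and H are not d-separated given {B, J, N}.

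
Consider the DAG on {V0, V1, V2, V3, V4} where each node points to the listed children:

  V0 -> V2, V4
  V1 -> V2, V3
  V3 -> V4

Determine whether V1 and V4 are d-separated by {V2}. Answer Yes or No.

There are 2 undirected paths between V1 and V4; checking each against the conditioning set {V2}:
Path 1: V1 → V2 ← V0 → V4
  V2 is a collider and V2 is conditioned on, which opens it; V0 is a fork and V0 is not conditioned on — no node blocks this path, so it is active.
Path 2: V1 → V3 → V4
  V3 is a chain and V3 is not conditioned on — no node blocks this path, so it is active.
Since the path V1 → V2 ← V0 → V4 is active, V1 and V4 are not d-separated given {V2}.

No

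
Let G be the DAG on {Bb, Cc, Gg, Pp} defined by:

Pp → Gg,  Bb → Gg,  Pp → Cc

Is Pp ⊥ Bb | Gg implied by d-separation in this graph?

No

The only undirected path from Pp to Bb is:
  1. Pp → Gg ← Bb — Gg:collider[open] ⇒ active
Because an active path exists, Pp and Bb are not d-separated.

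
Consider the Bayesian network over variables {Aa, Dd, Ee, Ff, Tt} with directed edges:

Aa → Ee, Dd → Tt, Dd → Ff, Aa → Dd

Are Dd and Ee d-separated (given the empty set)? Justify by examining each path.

There is one path between Dd and Ee:
Path 1: Dd ← Aa → Ee
  Aa is a fork and Aa is not conditioned on — no node blocks this path, so it is active.
At least one path is unblocked, so d-separation fails.

No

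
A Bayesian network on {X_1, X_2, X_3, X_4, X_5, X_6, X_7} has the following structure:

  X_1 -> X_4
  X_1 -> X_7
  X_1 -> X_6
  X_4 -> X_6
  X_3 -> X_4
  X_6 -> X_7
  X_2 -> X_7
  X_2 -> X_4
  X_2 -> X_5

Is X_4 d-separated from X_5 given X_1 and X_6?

We examine all 5 paths between X_4 and X_5:
Path 1: X_4 ← X_2 → X_5
  X_2 is a fork and X_2 is not conditioned on — no node blocks this path, so it is active.
Path 2: X_4 → X_6 ← X_1 → X_7 ← X_2 → X_5
  X_1 is a fork here and X_1 is conditioned on, so the path is blocked at X_1.
Path 3: X_4 → X_6 → X_7 ← X_2 → X_5
  X_6 is a chain here and X_6 is conditioned on, so the path is blocked at X_6.
Path 4: X_4 ← X_1 → X_6 → X_7 ← X_2 → X_5
  X_1 is a fork here and X_1 is conditioned on, so the path is blocked at X_1.
Path 5: X_4 ← X_1 → X_7 ← X_2 → X_5
  X_1 is a fork here and X_1 is conditioned on, so the path is blocked at X_1.
Since the path X_4 ← X_2 → X_5 is active, X_4 and X_5 are not d-separated given {X_1, X_6}.

No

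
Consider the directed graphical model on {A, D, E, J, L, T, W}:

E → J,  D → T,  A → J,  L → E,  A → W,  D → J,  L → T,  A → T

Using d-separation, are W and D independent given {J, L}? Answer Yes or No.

No

Enumerating the 4 paths from W to D and testing each for blocking by {J, L}:
Path 1: W ← A → T ← L → E → J ← D
  T is a collider here and neither T nor any of its descendants is conditioned on, so the collider stays closed — the path is blocked at T.
Path 2: W ← A → T ← D
  T is a collider here and neither T nor any of its descendants is conditioned on, so the collider stays closed — the path is blocked at T.
Path 3: W ← A → J ← E ← L → T ← D
  L is a fork here and L is conditioned on, so the path is blocked at L.
Path 4: W ← A → J ← D
  A is a fork and A is not conditioned on; J is a collider and J is conditioned on, which opens it — no node blocks this path, so it is active.
Since the path W ← A → J ← D is active, W and D are not d-separated given {J, L}.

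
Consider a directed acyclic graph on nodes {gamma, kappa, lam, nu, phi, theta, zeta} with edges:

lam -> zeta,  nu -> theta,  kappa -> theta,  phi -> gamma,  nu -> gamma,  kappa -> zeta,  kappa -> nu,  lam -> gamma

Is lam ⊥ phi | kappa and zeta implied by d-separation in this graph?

There are 3 undirected paths between lam and phi; checking each against the conditioning set {kappa, zeta}:
  1. lam → zeta ← kappa → theta ← nu → gamma ← phi — zeta:collider[open]; kappa:fork[blocks]; theta:collider[blocks]; nu:fork[open]; gamma:collider[blocks] ⇒ blocked
  2. lam → zeta ← kappa → nu → gamma ← phi — zeta:collider[open]; kappa:fork[blocks]; nu:chain[open]; gamma:collider[blocks] ⇒ blocked
  3. lam → gamma ← phi — gamma:collider[blocks] ⇒ blocked
Since every path is blocked, d-separation holds.

Yes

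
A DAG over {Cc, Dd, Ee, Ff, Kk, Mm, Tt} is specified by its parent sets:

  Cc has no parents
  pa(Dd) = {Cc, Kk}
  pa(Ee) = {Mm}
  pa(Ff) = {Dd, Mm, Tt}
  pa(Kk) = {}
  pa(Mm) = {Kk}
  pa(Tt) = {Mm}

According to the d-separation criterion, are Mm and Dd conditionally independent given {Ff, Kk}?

No

We examine all 3 paths between Mm and Dd:
Path 1: Mm ← Kk → Dd
  Kk is a fork here and Kk is conditioned on, so the path is blocked at Kk.
Path 2: Mm → Ff ← Dd
  Ff is a collider and Ff is conditioned on, which opens it — no node blocks this path, so it is active.
Path 3: Mm → Tt → Ff ← Dd
  Tt is a chain and Tt is not conditioned on; Ff is a collider and Ff is conditioned on, which opens it — no node blocks this path, so it is active.
Because an active path exists, Mm and Dd are not d-separated.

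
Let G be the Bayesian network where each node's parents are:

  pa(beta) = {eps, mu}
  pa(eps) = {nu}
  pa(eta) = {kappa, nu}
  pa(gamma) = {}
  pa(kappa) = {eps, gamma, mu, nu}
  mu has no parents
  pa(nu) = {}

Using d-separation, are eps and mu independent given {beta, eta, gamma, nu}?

4 paths connect eps and mu; each must be blocked for d-separation to hold:
Path 1: eps → kappa ← mu
  kappa is a collider and its descendant eta is conditioned on, which opens it — no node blocks this path, so it is active.
Path 2: eps ← nu → eta ← kappa ← mu
  nu is a fork here and nu is conditioned on, so the path is blocked at nu.
Path 3: eps ← nu → kappa ← mu
  nu is a fork here and nu is conditioned on, so the path is blocked at nu.
Path 4: eps → beta ← mu
  beta is a collider and beta is conditioned on, which opens it — no node blocks this path, so it is active.
Since the path eps → kappa ← mu is active, eps and mu are not d-separated given {beta, eta, gamma, nu}.

No — eps and mu are not d-separated given {beta, eta, gamma, nu}.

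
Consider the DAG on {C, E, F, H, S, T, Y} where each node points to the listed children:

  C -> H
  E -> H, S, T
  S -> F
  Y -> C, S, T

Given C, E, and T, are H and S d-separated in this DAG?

Enumerating the 4 paths from H to S and testing each for blocking by {C, E, T}:
Path 1: H ← C ← Y → S
  C is a chain here and C is conditioned on, so the path is blocked at C.
Path 2: H ← C ← Y → T ← E → S
  C is a chain here and C is conditioned on, so the path is blocked at C.
Path 3: H ← E → S
  E is a fork here and E is conditioned on, so the path is blocked at E.
Path 4: H ← E → T ← Y → S
  E is a fork here and E is conditioned on, so the path is blocked at E.
Every path is blocked, so H and S are d-separated given {C, E, T}.

Yes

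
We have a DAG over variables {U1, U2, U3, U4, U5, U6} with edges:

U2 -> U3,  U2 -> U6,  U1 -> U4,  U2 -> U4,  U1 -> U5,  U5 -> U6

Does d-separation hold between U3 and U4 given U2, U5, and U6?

Yes — U3 and U4 are d-separated given {U2, U5, U6}.

We examine all 2 paths between U3 and U4:
Path 1: U3 ← U2 → U6 ← U5 ← U1 → U4
  U2 is a fork here and U2 is conditioned on, so the path is blocked at U2.
Path 2: U3 ← U2 → U4
  U2 is a fork here and U2 is conditioned on, so the path is blocked at U2.
Since every path is blocked, d-separation holds.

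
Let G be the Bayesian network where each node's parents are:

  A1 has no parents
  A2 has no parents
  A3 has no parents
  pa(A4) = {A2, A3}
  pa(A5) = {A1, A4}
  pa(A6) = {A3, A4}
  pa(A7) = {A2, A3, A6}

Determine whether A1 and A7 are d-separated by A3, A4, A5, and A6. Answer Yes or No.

Yes — A1 and A7 are d-separated given {A3, A4, A5, A6}.

We examine all 5 paths between A1 and A7:
Path 1: A1 → A5 ← A4 ← A2 → A7
  A4 is a chain here and A4 is conditioned on, so the path is blocked at A4.
Path 2: A1 → A5 ← A4 ← A3 → A6 → A7
  A4 is a chain here and A4 is conditioned on, so the path is blocked at A4.
Path 3: A1 → A5 ← A4 ← A3 → A7
  A4 is a chain here and A4 is conditioned on, so the path is blocked at A4.
Path 4: A1 → A5 ← A4 → A6 ← A3 → A7
  A4 is a fork here and A4 is conditioned on, so the path is blocked at A4.
Path 5: A1 → A5 ← A4 → A6 → A7
  A4 is a fork here and A4 is conditioned on, so the path is blocked at A4.
All paths are blocked; A1 ⊥ A7 | {A3, A4, A5, A6} holds.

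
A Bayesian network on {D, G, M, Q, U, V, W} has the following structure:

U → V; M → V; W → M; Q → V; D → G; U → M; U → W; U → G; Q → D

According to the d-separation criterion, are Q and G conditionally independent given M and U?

No — Q and G are not d-separated given {M, U}.

There are 4 undirected paths between Q and G; checking each against the conditioning set {M, U}:
Path 1: Q → V ← U → G
  V is a collider here and neither V nor any of its descendants is conditioned on, so the collider stays closed — the path is blocked at V.
Path 2: Q → V ← M ← U → G
  V is a collider here and neither V nor any of its descendants is conditioned on, so the collider stays closed — the path is blocked at V.
Path 3: Q → V ← M ← W ← U → G
  V is a collider here and neither V nor any of its descendants is conditioned on, so the collider stays closed — the path is blocked at V.
Path 4: Q → D → G
  D is a chain and D is not conditioned on — no node blocks this path, so it is active.
At least one path is unblocked, so d-separation fails.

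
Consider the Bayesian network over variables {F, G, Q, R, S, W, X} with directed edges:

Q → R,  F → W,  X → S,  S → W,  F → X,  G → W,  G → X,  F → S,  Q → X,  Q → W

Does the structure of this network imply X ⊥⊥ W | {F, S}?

No — X and W are not d-separated given {F, S}.

We examine all 6 paths between X and W:
Path 1: X ← Q → W
  Q is a fork and Q is not conditioned on — no node blocks this path, so it is active.
Path 2: X ← G → W
  G is a fork and G is not conditioned on — no node blocks this path, so it is active.
Path 3: X ← F → W
  F is a fork here and F is conditioned on, so the path is blocked at F.
Path 4: X ← F → S → W
  F is a fork here and F is conditioned on, so the path is blocked at F.
Path 5: X → S → W
  S is a chain here and S is conditioned on, so the path is blocked at S.
Path 6: X → S ← F → W
  F is a fork here and F is conditioned on, so the path is blocked at F.
Because an active path exists, X and W are not d-separated.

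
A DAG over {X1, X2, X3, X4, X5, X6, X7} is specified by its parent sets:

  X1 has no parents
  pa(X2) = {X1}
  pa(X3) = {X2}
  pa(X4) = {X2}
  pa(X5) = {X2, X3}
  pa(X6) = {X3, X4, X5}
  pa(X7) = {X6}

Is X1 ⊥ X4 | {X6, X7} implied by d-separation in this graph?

We examine all 5 paths between X1 and X4:
Path 1: X1 → X2 → X3 → X6 ← X4
  X2 is a chain and X2 is not conditioned on; X3 is a chain and X3 is not conditioned on; X6 is a collider and X6 is conditioned on, which opens it — no node blocks this path, so it is active.
Path 2: X1 → X2 → X3 → X5 → X6 ← X4
  X2 is a chain and X2 is not conditioned on; X3 is a chain and X3 is not conditioned on; X5 is a chain and X5 is not conditioned on; X6 is a collider and X6 is conditioned on, which opens it — no node blocks this path, so it is active.
Path 3: X1 → X2 → X4
  X2 is a chain and X2 is not conditioned on — no node blocks this path, so it is active.
Path 4: X1 → X2 → X5 ← X3 → X6 ← X4
  X2 is a chain and X2 is not conditioned on; X5 is a collider and its descendant X7 is conditioned on, which opens it; X3 is a fork and X3 is not conditioned on; X6 is a collider and X6 is conditioned on, which opens it — no node blocks this path, so it is active.
Path 5: X1 → X2 → X5 → X6 ← X4
  X2 is a chain and X2 is not conditioned on; X5 is a chain and X5 is not conditioned on; X6 is a collider and X6 is conditioned on, which opens it — no node blocks this path, so it is active.
At least one path is unblocked, so d-separation fails.

No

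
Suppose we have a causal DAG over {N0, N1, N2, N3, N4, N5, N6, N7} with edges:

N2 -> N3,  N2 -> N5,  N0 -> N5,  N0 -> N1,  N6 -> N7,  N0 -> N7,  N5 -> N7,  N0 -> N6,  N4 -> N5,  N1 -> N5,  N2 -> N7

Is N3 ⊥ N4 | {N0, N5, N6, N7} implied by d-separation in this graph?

Enumerating the 6 paths from N3 to N4 and testing each for blocking by {N0, N5, N6, N7}:
Path 1: N3 ← N2 → N5 ← N4
  N2 is a fork and N2 is not conditioned on; N5 is a collider and N5 is conditioned on, which opens it — no node blocks this path, so it is active.
Path 2: N3 ← N2 → N7 ← N0 → N1 → N5 ← N4
  N0 is a fork here and N0 is conditioned on, so the path is blocked at N0.
Path 3: N3 ← N2 → N7 ← N0 → N5 ← N4
  N0 is a fork here and N0 is conditioned on, so the path is blocked at N0.
Path 4: N3 ← N2 → N7 ← N5 ← N4
  N5 is a chain here and N5 is conditioned on, so the path is blocked at N5.
Path 5: N3 ← N2 → N7 ← N6 ← N0 → N1 → N5 ← N4
  N6 is a chain here and N6 is conditioned on, so the path is blocked at N6.
Path 6: N3 ← N2 → N7 ← N6 ← N0 → N5 ← N4
  N6 is a chain here and N6 is conditioned on, so the path is blocked at N6.
Because an active path exists, N3 and N4 are not d-separated.

No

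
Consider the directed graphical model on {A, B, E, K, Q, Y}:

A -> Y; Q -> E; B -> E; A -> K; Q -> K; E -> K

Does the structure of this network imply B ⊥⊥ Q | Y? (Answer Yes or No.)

2 paths connect B and Q; each must be blocked for d-separation to hold:
  1. B → E → K ← Q — E:chain[open]; K:collider[blocks] ⇒ blocked
  2. B → E ← Q — E:collider[blocks] ⇒ blocked
Every path is blocked, so B and Q are d-separated given {Y}.

Yes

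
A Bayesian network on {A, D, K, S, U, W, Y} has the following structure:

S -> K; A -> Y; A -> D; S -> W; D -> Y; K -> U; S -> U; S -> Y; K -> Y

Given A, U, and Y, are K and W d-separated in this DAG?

There are 3 undirected paths between K and W; checking each against the conditioning set {A, U, Y}:
Path 1: K → U ← S → W
  U is a collider and U is conditioned on, which opens it; S is a fork and S is not conditioned on — no node blocks this path, so it is active.
Path 2: K → Y ← S → W
  Y is a collider and Y is conditioned on, which opens it; S is a fork and S is not conditioned on — no node blocks this path, so it is active.
Path 3: K ← S → W
  S is a fork and S is not conditioned on — no node blocks this path, so it is active.
Since the path K → U ← S → W is active, K and W are not d-separated given {A, U, Y}.

No — K and W are not d-separated given {A, U, Y}.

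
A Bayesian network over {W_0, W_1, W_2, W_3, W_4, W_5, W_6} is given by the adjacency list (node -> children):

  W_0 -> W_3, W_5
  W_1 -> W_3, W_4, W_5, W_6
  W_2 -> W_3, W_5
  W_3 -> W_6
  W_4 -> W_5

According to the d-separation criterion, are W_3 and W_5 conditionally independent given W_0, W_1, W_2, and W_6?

Yes

We examine all 6 paths between W_3 and W_5:
Path 1: W_3 ← W_2 → W_5
  W_2 is a fork here and W_2 is conditioned on, so the path is blocked at W_2.
Path 2: W_3 → W_6 ← W_1 → W_4 → W_5
  W_1 is a fork here and W_1 is conditioned on, so the path is blocked at W_1.
Path 3: W_3 → W_6 ← W_1 → W_5
  W_1 is a fork here and W_1 is conditioned on, so the path is blocked at W_1.
Path 4: W_3 ← W_1 → W_4 → W_5
  W_1 is a fork here and W_1 is conditioned on, so the path is blocked at W_1.
Path 5: W_3 ← W_1 → W_5
  W_1 is a fork here and W_1 is conditioned on, so the path is blocked at W_1.
Path 6: W_3 ← W_0 → W_5
  W_0 is a fork here and W_0 is conditioned on, so the path is blocked at W_0.
Every path is blocked, so W_3 and W_5 are d-separated given {W_0, W_1, W_2, W_6}.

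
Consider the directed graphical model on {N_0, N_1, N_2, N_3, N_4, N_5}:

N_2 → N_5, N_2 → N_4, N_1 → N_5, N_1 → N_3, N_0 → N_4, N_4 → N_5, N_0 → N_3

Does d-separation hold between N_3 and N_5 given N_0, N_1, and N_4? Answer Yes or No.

Enumerating the 3 paths from N_3 to N_5 and testing each for blocking by {N_0, N_1, N_4}:
  1. N_3 ← N_0 → N_4 ← N_2 → N_5 — N_0:fork[blocks]; N_4:collider[open]; N_2:fork[open] ⇒ blocked
  2. N_3 ← N_0 → N_4 → N_5 — N_0:fork[blocks]; N_4:chain[blocks] ⇒ blocked
  3. N_3 ← N_1 → N_5 — N_1:fork[blocks] ⇒ blocked
All paths are blocked; N_3 ⊥ N_5 | {N_0, N_1, N_4} holds.

Yes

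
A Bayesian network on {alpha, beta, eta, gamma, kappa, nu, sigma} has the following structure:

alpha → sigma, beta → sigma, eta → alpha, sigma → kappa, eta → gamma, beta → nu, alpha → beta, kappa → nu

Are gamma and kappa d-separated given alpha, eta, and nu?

There are 4 undirected paths between gamma and kappa; checking each against the conditioning set {alpha, eta, nu}:
Path 1: gamma ← eta → alpha → beta → nu ← kappa
  eta is a fork here and eta is conditioned on, so the path is blocked at eta.
Path 2: gamma ← eta → alpha → beta → sigma → kappa
  eta is a fork here and eta is conditioned on, so the path is blocked at eta.
Path 3: gamma ← eta → alpha → sigma ← beta → nu ← kappa
  eta is a fork here and eta is conditioned on, so the path is blocked at eta.
Path 4: gamma ← eta → alpha → sigma → kappa
  eta is a fork here and eta is conditioned on, so the path is blocked at eta.
Every path is blocked, so gamma and kappa are d-separated given {alpha, eta, nu}.

Yes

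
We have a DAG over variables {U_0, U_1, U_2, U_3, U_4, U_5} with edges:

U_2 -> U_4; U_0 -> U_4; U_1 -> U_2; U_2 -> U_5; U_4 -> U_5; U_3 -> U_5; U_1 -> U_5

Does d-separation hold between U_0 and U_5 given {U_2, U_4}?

There are 3 undirected paths between U_0 and U_5; checking each against the conditioning set {U_2, U_4}:
Path 1: U_0 → U_4 → U_5
  U_4 is a chain here and U_4 is conditioned on, so the path is blocked at U_4.
Path 2: U_0 → U_4 ← U_2 → U_5
  U_2 is a fork here and U_2 is conditioned on, so the path is blocked at U_2.
Path 3: U_0 → U_4 ← U_2 ← U_1 → U_5
  U_2 is a chain here and U_2 is conditioned on, so the path is blocked at U_2.
Every path is blocked, so U_0 and U_5 are d-separated given {U_2, U_4}.

Yes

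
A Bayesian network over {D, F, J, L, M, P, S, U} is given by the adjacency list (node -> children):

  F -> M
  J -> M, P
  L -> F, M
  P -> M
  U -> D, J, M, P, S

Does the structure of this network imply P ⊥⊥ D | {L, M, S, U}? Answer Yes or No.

Yes — P and D are d-separated given {L, M, S, U}.

We examine all 5 paths between P and D:
Path 1: P → M ← J ← U → D
  U is a fork here and U is conditioned on, so the path is blocked at U.
Path 2: P → M ← U → D
  U is a fork here and U is conditioned on, so the path is blocked at U.
Path 3: P ← J → M ← U → D
  U is a fork here and U is conditioned on, so the path is blocked at U.
Path 4: P ← J ← U → D
  U is a fork here and U is conditioned on, so the path is blocked at U.
Path 5: P ← U → D
  U is a fork here and U is conditioned on, so the path is blocked at U.
Since every path is blocked, d-separation holds.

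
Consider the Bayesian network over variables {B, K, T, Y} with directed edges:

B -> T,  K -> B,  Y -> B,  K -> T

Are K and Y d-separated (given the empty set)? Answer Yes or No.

Yes

Enumerating the 2 paths from K to Y and testing each for blocking by ∅:
Path 1: K → T ← B ← Y
  T is a collider here and neither T nor any of its descendants is conditioned on, so the collider stays closed — the path is blocked at T.
Path 2: K → B ← Y
  B is a collider here and neither B nor any of its descendants is conditioned on, so the collider stays closed — the path is blocked at B.
All paths are blocked; K ⊥ Y | ∅ holds.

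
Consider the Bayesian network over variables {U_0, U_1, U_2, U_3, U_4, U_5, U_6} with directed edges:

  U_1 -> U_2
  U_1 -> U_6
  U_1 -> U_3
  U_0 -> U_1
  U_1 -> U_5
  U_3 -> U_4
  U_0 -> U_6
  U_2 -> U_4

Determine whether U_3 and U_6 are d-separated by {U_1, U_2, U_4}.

Yes

Enumerating the 4 paths from U_3 to U_6 and testing each for blocking by {U_1, U_2, U_4}:
Path 1: U_3 ← U_1 ← U_0 → U_6
  U_1 is a chain here and U_1 is conditioned on, so the path is blocked at U_1.
Path 2: U_3 ← U_1 → U_6
  U_1 is a fork here and U_1 is conditioned on, so the path is blocked at U_1.
Path 3: U_3 → U_4 ← U_2 ← U_1 ← U_0 → U_6
  U_2 is a chain here and U_2 is conditioned on, so the path is blocked at U_2.
Path 4: U_3 → U_4 ← U_2 ← U_1 → U_6
  U_2 is a chain here and U_2 is conditioned on, so the path is blocked at U_2.
Every path is blocked, so U_3 and U_6 are d-separated given {U_1, U_2, U_4}.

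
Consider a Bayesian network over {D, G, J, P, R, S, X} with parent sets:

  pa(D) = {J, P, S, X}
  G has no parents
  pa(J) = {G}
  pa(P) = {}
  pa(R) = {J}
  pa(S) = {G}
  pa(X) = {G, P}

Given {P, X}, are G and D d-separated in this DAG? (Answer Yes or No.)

No

There are 4 undirected paths between G and D; checking each against the conditioning set {P, X}:
  1. G → J → D — J:chain[open] ⇒ active
  2. G → S → D — S:chain[open] ⇒ active
  3. G → X → D — X:chain[blocks] ⇒ blocked
  4. G → X ← P → D — X:collider[open]; P:fork[blocks] ⇒ blocked
At least one path is unblocked, so d-separation fails.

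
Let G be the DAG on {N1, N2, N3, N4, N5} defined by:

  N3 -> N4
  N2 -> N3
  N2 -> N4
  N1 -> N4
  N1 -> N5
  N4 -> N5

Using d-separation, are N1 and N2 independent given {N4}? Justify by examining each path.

No — N1 and N2 are not d-separated given {N4}.

4 paths connect N1 and N2; each must be blocked for d-separation to hold:
Path 1: N1 → N4 ← N3 ← N2
  N4 is a collider and N4 is conditioned on, which opens it; N3 is a chain and N3 is not conditioned on — no node blocks this path, so it is active.
Path 2: N1 → N4 ← N2
  N4 is a collider and N4 is conditioned on, which opens it — no node blocks this path, so it is active.
Path 3: N1 → N5 ← N4 ← N3 ← N2
  N5 is a collider here and neither N5 nor any of its descendants is conditioned on, so the collider stays closed — the path is blocked at N5.
Path 4: N1 → N5 ← N4 ← N2
  N5 is a collider here and neither N5 nor any of its descendants is conditioned on, so the collider stays closed — the path is blocked at N5.
At least one path is unblocked, so d-separation fails.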